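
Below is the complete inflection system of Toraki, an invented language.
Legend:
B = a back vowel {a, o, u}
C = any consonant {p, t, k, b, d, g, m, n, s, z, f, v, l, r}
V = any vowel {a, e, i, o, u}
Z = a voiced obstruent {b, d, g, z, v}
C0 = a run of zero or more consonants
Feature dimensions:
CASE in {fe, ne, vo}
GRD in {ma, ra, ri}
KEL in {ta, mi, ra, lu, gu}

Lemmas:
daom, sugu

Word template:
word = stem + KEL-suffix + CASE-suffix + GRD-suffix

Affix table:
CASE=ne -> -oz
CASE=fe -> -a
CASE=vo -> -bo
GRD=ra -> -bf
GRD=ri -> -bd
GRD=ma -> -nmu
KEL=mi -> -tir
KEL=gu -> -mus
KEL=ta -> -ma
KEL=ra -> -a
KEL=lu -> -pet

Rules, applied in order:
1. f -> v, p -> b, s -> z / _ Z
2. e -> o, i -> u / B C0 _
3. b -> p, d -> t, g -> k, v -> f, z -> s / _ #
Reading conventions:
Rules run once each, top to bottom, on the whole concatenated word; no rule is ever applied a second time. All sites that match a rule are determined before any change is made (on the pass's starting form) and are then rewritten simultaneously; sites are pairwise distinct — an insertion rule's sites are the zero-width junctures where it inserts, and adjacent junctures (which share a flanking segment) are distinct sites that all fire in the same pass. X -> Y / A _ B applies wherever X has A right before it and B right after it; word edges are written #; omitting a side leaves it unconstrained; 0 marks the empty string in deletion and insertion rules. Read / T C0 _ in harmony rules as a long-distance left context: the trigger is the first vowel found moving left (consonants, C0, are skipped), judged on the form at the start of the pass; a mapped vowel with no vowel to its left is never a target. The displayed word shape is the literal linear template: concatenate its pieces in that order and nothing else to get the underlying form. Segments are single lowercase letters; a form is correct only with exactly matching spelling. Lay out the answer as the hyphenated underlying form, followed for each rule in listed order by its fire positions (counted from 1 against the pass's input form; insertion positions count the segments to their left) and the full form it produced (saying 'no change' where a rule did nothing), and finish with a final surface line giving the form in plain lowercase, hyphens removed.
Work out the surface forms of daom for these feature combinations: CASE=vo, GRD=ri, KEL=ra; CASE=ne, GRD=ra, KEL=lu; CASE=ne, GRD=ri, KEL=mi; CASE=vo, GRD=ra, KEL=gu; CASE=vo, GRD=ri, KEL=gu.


cell CASE=vo, GRD=ri, KEL=ra:
underlying: daom-a-bo-bd
1. f -> v, p -> b, s -> z / _ Z: no change
2. e -> o, i -> u / B C0 _: no change
3. b -> p, d -> t, g -> k, v -> f, z -> s / _ #: fires at position(s) 9: daomabobt
surface: daomabobt

cell CASE=ne, GRD=ra, KEL=lu:
underlying: daom-pet-oz-bf
1. f -> v, p -> b, s -> z / _ Z: no change
2. e -> o, i -> u / B C0 _: fires at position(s) 6: daompotozbf
3. b -> p, d -> t, g -> k, v -> f, z -> s / _ #: no change
surface: daompotozbf

cell CASE=ne, GRD=ri, KEL=mi:
underlying: daom-tir-oz-bd
1. f -> v, p -> b, s -> z / _ Z: no change
2. e -> o, i -> u / B C0 _: fires at position(s) 6: daomturozbd
3. b -> p, d -> t, g -> k, v -> f, z -> s / _ #: fires at position(s) 11: daomturozbt
surface: daomturozbt

cell CASE=vo, GRD=ra, KEL=gu:
underlying: daom-mus-bo-bf
1. f -> v, p -> b, s -> z / _ Z: fires at position(s) 7: daommuzbobf
2. e -> o, i -> u / B C0 _: no change
3. b -> p, d -> t, g -> k, v -> f, z -> s / _ #: no change
surface: daommuzbobf

cell CASE=vo, GRD=ri, KEL=gu:
underlying: daom-mus-bo-bd
1. f -> v, p -> b, s -> z / _ Z: fires at position(s) 7: daommuzbobd
2. e -> o, i -> u / B C0 _: no change
3. b -> p, d -> t, g -> k, v -> f, z -> s / _ #: fires at position(s) 11: daommuzbobt
surface: daommuzbobt


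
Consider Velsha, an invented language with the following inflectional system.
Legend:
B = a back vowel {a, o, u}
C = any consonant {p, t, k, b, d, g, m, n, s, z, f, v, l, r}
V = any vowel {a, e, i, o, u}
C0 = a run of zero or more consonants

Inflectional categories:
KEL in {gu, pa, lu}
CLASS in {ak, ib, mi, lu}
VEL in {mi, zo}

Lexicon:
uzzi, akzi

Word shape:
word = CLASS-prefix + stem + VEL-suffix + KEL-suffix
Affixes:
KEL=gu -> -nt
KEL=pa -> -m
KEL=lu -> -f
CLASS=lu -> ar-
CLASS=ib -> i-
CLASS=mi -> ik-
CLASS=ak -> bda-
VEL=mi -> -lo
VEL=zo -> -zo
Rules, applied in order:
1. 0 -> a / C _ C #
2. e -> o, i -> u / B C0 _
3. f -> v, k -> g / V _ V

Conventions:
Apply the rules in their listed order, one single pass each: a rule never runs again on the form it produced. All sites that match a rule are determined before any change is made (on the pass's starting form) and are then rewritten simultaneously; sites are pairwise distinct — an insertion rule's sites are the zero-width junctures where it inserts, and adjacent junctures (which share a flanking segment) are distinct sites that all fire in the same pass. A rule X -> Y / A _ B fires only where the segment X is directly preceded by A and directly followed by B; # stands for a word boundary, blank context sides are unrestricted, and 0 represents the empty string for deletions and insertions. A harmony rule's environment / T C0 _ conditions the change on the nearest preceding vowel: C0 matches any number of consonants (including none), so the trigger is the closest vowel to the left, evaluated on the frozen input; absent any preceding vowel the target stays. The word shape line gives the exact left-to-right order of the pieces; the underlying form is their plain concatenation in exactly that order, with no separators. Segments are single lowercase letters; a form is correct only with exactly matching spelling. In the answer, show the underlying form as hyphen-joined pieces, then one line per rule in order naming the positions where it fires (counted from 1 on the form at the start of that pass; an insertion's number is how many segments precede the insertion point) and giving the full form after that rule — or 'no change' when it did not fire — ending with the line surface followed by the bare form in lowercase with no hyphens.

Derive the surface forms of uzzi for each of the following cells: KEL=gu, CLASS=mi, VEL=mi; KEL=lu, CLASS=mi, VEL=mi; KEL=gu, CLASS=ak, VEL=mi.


cell KEL=gu, CLASS=mi, VEL=mi:
underlying: ik-uzzi-lo-nt
1. 0 -> a / C _ C #: inserts after position(s) 9: ikuzzilonat
2. e -> o, i -> u / B C0 _: fires at position(s) 6: ikuzzulonat
3. f -> v, k -> g / V _ V: fires at position(s) 2: iguzzulonat
surface: iguzzulonat

cell KEL=lu, CLASS=mi, VEL=mi:
underlying: ik-uzzi-lo-f
1. 0 -> a / C _ C #: no change
2. e -> o, i -> u / B C0 _: fires at position(s) 6: ikuzzulof
3. f -> v, k -> g / V _ V: fires at position(s) 2: iguzzulof
surface: iguzzulof

cell KEL=gu, CLASS=ak, VEL=mi:
underlying: bda-uzzi-lo-nt
1. 0 -> a / C _ C #: inserts after position(s) 10: bdauzzilonat
2. e -> o, i -> u / B C0 _: fires at position(s) 7: bdauzzulonat
3. f -> v, k -> g / V _ V: no change
surface: bdauzzulonat


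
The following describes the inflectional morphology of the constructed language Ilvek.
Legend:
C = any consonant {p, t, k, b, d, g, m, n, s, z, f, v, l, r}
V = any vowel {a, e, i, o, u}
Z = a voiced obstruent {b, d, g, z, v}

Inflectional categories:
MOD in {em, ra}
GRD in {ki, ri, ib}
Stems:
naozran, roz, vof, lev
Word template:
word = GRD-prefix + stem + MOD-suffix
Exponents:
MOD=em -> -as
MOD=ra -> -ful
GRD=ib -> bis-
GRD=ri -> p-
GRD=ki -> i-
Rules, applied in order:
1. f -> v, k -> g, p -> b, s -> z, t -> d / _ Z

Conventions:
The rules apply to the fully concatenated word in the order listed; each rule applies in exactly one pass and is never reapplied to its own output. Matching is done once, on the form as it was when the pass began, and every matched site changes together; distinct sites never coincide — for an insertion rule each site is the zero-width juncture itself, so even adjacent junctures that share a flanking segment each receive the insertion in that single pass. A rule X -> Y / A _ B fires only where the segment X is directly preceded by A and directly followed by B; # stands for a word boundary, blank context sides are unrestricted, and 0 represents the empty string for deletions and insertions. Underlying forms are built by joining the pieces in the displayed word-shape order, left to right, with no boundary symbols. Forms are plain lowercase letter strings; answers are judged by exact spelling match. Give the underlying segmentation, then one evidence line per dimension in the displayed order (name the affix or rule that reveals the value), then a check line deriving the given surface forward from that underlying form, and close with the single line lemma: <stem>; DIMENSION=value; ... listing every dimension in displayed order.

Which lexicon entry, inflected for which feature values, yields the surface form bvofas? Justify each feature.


underlying: p-vof-as
MOD=em - signalled by the affix -as
GRD=ri - signalled by the affix p-
check: pvofas -> bvofas
lemma: vof; MOD=em; GRD=ri


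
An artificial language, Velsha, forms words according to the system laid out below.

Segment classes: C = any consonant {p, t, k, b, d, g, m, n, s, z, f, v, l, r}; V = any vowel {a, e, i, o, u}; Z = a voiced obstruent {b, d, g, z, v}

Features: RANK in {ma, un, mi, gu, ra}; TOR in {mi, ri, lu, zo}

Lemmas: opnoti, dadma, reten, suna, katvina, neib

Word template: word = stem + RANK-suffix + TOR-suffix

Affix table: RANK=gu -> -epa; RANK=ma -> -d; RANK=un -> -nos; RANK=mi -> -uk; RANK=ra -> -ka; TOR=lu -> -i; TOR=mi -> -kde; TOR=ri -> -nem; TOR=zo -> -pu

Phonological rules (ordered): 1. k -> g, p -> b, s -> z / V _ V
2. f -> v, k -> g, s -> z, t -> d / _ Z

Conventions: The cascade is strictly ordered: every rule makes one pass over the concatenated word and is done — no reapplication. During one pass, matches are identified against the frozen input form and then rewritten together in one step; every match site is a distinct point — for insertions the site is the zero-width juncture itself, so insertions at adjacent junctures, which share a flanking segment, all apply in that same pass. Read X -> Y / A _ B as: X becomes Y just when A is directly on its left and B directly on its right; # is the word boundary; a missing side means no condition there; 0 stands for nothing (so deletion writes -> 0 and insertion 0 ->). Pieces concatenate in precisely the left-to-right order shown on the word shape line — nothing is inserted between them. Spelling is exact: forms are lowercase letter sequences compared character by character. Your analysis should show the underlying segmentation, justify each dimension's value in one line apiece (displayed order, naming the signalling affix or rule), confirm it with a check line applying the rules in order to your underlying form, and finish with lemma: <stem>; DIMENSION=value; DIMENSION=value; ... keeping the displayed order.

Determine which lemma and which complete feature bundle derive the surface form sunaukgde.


underlying: suna-uk-kde
RANK=mi - signalled by the affix -uk
TOR=mi - signalled by the affix -kde
check: sunaukkde -> sunaukkde -> sunaukgde
lemma: suna; RANK=mi; TOR=mi


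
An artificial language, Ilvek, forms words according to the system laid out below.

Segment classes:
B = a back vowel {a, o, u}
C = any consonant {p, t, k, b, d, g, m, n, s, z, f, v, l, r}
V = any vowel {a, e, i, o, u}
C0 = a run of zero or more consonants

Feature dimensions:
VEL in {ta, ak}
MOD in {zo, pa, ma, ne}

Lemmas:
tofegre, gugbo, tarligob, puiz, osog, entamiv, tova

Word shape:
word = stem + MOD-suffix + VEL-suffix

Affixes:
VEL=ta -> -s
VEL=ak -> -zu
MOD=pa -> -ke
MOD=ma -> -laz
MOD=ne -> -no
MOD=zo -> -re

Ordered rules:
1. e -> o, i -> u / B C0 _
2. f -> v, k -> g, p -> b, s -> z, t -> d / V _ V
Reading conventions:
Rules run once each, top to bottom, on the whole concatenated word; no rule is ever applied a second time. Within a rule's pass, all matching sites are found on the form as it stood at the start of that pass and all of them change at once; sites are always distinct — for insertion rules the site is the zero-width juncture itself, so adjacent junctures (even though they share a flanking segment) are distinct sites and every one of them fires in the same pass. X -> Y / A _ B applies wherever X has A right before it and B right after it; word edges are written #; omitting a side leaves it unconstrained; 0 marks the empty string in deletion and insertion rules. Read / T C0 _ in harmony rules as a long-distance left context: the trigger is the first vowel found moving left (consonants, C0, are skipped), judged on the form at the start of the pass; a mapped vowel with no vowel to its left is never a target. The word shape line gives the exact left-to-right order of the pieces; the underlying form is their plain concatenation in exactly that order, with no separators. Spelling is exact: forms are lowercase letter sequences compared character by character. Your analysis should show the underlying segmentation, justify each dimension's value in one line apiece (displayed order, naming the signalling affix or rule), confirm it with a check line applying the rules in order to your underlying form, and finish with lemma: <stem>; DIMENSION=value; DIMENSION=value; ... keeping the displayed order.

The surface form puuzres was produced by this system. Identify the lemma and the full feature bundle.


underlying: puiz-re-s
VEL=ta - signalled by the affix -s
MOD=zo - signalled by the affix -re
check: puizres -> puuzres -> puuzres
lemma: puiz; VEL=ta; MOD=zo


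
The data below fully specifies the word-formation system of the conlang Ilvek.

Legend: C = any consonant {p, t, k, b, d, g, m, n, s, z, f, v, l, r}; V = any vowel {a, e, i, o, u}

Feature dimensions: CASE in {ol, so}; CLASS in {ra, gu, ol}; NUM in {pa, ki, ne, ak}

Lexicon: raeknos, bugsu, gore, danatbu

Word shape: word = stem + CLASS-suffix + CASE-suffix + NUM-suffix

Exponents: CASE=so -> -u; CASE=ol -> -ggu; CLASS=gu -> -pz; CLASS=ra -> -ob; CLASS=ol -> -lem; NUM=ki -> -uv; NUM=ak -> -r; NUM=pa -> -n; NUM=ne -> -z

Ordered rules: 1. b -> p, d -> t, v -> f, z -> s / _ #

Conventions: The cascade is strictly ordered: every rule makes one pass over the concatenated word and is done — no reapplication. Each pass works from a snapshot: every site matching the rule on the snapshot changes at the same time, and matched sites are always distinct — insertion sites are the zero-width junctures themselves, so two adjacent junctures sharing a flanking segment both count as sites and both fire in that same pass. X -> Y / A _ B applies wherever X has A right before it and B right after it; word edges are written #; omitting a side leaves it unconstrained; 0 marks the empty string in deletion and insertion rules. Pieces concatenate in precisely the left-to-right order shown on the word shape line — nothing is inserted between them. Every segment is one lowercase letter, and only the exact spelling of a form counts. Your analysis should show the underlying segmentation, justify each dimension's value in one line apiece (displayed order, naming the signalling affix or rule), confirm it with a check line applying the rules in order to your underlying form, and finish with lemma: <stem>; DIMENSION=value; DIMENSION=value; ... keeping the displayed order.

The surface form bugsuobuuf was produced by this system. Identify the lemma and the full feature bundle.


underlying: bugsu-ob-u-uv
CASE=so - signalled by the affix -u
CLASS=ra - signalled by the affix -ob
NUM=ki - signalled by the affix -uv
check: bugsuobuuv -> bugsuobuuf
lemma: bugsu; CASE=so; CLASS=ra; NUM=ki


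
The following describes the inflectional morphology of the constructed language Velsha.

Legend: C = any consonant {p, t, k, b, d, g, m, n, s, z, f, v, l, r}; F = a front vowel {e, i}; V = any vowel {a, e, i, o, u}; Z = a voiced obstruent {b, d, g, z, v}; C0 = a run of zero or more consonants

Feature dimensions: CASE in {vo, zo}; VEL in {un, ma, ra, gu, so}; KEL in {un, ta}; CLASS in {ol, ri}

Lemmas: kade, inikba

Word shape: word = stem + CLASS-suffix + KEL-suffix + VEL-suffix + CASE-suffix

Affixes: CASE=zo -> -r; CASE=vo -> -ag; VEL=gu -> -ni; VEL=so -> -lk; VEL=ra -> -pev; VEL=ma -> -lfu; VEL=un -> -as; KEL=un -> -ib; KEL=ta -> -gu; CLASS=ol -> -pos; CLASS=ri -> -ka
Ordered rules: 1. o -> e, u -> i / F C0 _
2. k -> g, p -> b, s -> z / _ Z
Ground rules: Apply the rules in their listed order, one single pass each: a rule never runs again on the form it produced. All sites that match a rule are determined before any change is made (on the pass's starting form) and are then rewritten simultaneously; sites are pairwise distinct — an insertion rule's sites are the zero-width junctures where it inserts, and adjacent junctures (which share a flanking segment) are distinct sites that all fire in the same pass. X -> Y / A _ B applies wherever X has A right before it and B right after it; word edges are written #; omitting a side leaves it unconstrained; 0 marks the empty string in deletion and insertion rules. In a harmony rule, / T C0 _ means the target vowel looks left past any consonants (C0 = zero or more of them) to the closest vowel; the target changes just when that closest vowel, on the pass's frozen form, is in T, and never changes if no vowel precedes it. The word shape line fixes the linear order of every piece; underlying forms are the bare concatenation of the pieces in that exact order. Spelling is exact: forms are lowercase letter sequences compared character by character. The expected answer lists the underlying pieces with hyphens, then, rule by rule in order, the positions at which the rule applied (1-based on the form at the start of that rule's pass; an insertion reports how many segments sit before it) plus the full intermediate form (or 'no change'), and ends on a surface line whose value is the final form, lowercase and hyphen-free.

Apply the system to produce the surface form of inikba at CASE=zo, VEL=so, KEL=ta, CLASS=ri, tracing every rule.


underlying: inikba-ka-gu-lk-r
1. o -> e, u -> i / F C0 _: no change
2. k -> g, p -> b, s -> z / _ Z: fires at position(s) 4: inigbakagulkr
surface: inigbakagulkr


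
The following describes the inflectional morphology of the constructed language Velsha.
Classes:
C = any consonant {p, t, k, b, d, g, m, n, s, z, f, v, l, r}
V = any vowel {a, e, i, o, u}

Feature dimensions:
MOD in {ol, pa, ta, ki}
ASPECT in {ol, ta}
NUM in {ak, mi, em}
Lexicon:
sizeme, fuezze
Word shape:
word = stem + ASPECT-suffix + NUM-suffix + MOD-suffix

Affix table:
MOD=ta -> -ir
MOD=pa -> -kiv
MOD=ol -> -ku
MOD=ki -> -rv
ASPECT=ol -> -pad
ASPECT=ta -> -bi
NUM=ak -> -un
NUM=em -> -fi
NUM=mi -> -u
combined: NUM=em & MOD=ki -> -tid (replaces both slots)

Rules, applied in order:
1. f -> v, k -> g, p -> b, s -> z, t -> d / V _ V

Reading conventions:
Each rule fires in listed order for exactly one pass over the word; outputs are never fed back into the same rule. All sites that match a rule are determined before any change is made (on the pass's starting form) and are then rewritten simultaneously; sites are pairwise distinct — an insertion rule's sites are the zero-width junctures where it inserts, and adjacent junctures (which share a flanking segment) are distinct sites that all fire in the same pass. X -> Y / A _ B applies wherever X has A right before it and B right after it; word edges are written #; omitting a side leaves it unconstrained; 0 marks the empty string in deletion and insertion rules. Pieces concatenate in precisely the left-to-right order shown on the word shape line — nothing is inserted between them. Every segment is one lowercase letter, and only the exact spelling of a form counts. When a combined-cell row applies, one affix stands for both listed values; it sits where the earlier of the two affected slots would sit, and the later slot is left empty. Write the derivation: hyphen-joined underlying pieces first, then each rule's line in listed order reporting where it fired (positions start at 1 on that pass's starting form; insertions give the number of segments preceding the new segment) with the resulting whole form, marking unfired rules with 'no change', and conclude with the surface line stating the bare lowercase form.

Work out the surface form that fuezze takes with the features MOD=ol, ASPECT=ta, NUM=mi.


underlying: fuezze-bi-u-ku
1. f -> v, k -> g, p -> b, s -> z, t -> d / V _ V: fires at position(s) 10: fuezzebiugu
surface: fuezzebiugu


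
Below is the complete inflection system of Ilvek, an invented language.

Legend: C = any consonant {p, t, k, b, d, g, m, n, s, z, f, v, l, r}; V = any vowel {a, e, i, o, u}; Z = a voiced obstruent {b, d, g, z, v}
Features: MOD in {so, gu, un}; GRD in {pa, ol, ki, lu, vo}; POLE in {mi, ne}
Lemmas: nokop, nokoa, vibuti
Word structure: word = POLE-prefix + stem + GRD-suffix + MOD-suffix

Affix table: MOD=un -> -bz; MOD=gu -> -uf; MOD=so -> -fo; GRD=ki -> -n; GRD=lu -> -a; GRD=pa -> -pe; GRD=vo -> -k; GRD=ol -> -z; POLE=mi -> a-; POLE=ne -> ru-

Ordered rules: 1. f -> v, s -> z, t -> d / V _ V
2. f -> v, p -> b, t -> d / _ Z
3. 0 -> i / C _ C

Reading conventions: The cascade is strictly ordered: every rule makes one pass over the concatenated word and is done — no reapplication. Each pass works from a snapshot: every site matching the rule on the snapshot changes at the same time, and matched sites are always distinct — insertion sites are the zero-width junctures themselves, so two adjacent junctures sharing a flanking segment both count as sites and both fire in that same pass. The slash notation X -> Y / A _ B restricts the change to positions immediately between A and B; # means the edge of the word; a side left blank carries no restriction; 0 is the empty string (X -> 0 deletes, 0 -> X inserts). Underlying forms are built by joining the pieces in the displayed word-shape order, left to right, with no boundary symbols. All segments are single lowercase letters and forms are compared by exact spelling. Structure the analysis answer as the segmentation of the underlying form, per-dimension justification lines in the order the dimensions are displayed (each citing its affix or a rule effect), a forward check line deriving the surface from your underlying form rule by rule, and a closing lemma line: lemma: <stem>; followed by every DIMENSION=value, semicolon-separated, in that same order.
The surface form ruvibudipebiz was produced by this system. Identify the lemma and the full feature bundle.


underlying: ru-vibuti-pe-bz
MOD=un - signalled by the affix -bz
GRD=pa - signalled by the affix -pe
POLE=ne - signalled by the affix ru-
check: ruvibutipebz -> ruvibudipebz -> ruvibudipebz -> ruvibudipebiz
lemma: vibuti; MOD=un; GRD=pa; POLE=ne


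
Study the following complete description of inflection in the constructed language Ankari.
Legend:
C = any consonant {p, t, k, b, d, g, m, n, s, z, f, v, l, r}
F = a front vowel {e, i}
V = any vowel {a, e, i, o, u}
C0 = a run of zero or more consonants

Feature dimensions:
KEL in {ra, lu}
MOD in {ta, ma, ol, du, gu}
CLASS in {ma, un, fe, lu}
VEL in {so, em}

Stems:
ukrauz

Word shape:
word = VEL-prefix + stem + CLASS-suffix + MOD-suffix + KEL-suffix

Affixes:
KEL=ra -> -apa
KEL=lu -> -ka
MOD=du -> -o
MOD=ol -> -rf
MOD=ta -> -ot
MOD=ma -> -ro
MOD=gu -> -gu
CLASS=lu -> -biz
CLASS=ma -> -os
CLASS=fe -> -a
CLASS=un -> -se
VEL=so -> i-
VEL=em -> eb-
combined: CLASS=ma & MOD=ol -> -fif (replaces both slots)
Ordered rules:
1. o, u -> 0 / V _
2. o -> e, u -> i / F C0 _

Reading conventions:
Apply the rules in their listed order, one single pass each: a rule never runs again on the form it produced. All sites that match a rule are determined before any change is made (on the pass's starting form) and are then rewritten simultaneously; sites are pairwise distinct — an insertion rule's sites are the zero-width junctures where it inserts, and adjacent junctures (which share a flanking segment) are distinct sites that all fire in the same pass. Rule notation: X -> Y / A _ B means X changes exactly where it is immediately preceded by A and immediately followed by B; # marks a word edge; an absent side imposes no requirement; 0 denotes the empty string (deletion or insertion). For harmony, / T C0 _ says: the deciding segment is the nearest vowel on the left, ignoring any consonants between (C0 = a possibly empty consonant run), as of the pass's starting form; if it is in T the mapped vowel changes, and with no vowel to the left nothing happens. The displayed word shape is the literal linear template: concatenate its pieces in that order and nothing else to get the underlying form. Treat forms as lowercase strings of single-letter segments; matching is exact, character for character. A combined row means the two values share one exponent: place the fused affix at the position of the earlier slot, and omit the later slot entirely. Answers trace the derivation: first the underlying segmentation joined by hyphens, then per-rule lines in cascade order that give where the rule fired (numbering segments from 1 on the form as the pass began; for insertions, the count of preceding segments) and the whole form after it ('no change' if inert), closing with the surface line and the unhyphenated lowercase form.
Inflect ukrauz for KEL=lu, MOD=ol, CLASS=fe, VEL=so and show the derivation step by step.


underlying: i-ukrauz-a-rf-ka
1. o, u -> 0 / V _: fires at position(s) 2, 6: ikrazarfka
2. o -> e, u -> i / F C0 _: no change
surface: ikrazarfka


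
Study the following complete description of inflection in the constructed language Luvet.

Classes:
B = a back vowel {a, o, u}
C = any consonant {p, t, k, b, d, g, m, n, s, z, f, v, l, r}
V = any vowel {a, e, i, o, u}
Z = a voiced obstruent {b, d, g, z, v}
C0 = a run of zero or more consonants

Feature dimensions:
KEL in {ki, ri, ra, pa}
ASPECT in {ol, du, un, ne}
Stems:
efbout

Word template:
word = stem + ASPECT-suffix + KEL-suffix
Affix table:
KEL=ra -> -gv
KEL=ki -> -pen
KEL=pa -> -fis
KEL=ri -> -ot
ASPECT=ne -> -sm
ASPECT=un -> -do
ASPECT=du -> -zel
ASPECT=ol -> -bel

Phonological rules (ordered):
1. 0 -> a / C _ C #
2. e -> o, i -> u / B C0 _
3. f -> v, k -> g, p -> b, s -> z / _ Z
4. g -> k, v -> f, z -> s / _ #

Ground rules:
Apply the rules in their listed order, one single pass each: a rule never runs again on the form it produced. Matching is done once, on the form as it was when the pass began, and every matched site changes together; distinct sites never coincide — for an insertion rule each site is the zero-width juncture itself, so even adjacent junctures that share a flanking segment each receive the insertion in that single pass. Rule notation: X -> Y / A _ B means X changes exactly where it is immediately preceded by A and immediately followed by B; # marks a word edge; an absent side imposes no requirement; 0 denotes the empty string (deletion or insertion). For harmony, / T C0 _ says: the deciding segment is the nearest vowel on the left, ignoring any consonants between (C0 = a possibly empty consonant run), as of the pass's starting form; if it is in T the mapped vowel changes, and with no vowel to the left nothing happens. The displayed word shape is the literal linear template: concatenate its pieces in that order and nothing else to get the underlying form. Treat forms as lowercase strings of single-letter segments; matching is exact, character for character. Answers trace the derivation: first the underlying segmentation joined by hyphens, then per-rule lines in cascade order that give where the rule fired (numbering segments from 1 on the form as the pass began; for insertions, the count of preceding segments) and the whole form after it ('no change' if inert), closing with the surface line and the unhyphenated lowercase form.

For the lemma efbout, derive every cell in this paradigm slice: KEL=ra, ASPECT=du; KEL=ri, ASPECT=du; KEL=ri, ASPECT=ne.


cell KEL=ra, ASPECT=du:
underlying: efbout-zel-gv
1. 0 -> a / C _ C #: inserts after position(s) 10: efboutzelgav
2. e -> o, i -> u / B C0 _: fires at position(s) 8: efboutzolgav
3. f -> v, k -> g, p -> b, s -> z / _ Z: fires at position(s) 2: evboutzolgav
4. g -> k, v -> f, z -> s / _ #: fires at position(s) 12: evboutzolgaf
surface: evboutzolgaf

cell KEL=ri, ASPECT=du:
underlying: efbout-zel-ot
1. 0 -> a / C _ C #: no change
2. e -> o, i -> u / B C0 _: fires at position(s) 8: efboutzolot
3. f -> v, k -> g, p -> b, s -> z / _ Z: fires at position(s) 2: evboutzolot
4. g -> k, v -> f, z -> s / _ #: no change
surface: evboutzolot

cell KEL=ri, ASPECT=ne:
underlying: efbout-sm-ot
1. 0 -> a / C _ C #: no change
2. e -> o, i -> u / B C0 _: no change
3. f -> v, k -> g, p -> b, s -> z / _ Z: fires at position(s) 2: evboutsmot
4. g -> k, v -> f, z -> s / _ #: no change
surface: evboutsmot


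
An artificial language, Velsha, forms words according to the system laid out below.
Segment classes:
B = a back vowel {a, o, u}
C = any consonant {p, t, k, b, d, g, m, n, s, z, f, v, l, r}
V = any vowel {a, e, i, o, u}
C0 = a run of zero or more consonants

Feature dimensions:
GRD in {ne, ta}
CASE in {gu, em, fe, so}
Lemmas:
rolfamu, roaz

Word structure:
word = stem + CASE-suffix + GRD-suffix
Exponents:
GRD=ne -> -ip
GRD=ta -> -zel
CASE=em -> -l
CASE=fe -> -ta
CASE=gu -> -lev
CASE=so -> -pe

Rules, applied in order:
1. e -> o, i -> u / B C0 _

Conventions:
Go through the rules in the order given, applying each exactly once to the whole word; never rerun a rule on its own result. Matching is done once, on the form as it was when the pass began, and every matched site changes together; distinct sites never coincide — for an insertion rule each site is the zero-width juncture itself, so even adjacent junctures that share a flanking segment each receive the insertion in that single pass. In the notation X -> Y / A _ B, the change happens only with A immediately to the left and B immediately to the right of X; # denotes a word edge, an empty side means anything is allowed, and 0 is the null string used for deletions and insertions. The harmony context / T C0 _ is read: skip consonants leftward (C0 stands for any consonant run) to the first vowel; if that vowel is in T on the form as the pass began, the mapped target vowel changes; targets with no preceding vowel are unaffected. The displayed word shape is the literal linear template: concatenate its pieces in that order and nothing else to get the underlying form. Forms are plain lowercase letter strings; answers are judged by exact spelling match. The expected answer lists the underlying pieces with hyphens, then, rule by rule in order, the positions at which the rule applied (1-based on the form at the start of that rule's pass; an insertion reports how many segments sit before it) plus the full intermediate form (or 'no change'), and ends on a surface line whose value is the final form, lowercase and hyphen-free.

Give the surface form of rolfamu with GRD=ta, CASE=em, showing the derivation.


underlying: rolfamu-l-zel
1. e -> o, i -> u / B C0 _: fires at position(s) 10: rolfamulzol
surface: rolfamulzol


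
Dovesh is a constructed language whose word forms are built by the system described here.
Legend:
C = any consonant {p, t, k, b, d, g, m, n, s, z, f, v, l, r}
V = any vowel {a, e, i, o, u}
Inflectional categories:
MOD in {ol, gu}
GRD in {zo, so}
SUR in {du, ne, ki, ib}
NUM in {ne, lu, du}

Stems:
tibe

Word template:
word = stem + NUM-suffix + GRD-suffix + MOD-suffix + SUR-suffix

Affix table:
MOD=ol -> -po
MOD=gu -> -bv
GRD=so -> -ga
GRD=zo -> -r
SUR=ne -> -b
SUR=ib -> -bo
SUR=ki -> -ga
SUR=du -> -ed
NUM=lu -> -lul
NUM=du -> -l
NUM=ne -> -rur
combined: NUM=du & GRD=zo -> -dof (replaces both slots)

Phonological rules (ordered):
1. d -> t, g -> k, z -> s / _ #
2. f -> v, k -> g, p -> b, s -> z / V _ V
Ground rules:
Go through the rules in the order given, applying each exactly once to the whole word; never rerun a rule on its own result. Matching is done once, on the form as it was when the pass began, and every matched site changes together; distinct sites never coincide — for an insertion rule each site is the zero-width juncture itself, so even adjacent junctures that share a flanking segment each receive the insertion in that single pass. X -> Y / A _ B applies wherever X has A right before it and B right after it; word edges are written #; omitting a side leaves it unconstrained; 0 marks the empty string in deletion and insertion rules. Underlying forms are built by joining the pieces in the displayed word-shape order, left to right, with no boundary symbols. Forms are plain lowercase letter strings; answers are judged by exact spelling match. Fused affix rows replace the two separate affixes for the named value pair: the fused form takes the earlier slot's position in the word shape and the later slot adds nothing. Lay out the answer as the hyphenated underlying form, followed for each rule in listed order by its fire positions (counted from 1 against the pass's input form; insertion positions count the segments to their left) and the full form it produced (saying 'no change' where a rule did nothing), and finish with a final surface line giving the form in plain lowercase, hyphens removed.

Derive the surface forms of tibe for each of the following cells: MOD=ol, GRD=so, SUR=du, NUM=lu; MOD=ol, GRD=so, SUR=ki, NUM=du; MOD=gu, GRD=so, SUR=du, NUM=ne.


cell MOD=ol, GRD=so, SUR=du, NUM=lu:
underlying: tibe-lul-ga-po-ed
1. d -> t, g -> k, z -> s / _ #: fires at position(s) 13: tibelulgapoet
2. f -> v, k -> g, p -> b, s -> z / V _ V: fires at position(s) 10: tibelulgaboet
surface: tibelulgaboet

cell MOD=ol, GRD=so, SUR=ki, NUM=du:
underlying: tibe-l-ga-po-ga
1. d -> t, g -> k, z -> s / _ #: no change
2. f -> v, k -> g, p -> b, s -> z / V _ V: fires at position(s) 8: tibelgaboga
surface: tibelgaboga

cell MOD=gu, GRD=so, SUR=du, NUM=ne:
underlying: tibe-rur-ga-bv-ed
1. d -> t, g -> k, z -> s / _ #: fires at position(s) 13: tiberurgabvet
2. f -> v, k -> g, p -> b, s -> z / V _ V: no change
surface: tiberurgabvet


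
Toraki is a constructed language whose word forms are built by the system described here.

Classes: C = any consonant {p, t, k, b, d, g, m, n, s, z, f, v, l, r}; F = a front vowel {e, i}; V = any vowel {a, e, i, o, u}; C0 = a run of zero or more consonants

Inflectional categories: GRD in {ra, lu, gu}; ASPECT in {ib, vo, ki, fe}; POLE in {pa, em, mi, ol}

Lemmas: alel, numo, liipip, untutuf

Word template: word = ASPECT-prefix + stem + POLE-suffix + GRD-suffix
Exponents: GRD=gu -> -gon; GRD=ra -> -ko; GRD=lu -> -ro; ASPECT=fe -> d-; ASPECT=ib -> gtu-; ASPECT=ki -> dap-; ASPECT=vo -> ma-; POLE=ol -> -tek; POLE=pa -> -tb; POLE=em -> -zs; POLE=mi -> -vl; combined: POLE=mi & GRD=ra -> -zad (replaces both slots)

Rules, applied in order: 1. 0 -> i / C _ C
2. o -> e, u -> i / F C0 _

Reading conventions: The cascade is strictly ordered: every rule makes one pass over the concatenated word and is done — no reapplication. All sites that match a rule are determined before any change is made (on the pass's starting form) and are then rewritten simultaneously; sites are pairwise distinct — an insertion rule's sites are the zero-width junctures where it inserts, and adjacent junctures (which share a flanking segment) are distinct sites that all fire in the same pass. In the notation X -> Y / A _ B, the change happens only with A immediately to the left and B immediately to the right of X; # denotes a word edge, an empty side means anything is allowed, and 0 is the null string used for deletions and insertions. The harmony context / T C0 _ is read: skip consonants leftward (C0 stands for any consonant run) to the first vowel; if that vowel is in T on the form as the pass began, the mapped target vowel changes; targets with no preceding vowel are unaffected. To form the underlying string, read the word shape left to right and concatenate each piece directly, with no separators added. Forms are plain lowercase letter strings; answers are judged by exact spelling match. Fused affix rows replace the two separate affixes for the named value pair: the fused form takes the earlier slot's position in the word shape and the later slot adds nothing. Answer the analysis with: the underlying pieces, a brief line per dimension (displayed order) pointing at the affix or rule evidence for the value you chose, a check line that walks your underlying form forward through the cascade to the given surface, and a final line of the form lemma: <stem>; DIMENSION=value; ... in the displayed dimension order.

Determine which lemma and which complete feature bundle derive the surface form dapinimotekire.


underlying: dap-numo-tek-ro
GRD=lu - signalled by the affix -ro
ASPECT=ki - signalled by the affix dap-
POLE=ol - signalled by the affix -tek
check: dapnumotekro -> dapinumotekiro -> dapinimotekire
lemma: numo; GRD=lu; ASPECT=ki; POLE=ol


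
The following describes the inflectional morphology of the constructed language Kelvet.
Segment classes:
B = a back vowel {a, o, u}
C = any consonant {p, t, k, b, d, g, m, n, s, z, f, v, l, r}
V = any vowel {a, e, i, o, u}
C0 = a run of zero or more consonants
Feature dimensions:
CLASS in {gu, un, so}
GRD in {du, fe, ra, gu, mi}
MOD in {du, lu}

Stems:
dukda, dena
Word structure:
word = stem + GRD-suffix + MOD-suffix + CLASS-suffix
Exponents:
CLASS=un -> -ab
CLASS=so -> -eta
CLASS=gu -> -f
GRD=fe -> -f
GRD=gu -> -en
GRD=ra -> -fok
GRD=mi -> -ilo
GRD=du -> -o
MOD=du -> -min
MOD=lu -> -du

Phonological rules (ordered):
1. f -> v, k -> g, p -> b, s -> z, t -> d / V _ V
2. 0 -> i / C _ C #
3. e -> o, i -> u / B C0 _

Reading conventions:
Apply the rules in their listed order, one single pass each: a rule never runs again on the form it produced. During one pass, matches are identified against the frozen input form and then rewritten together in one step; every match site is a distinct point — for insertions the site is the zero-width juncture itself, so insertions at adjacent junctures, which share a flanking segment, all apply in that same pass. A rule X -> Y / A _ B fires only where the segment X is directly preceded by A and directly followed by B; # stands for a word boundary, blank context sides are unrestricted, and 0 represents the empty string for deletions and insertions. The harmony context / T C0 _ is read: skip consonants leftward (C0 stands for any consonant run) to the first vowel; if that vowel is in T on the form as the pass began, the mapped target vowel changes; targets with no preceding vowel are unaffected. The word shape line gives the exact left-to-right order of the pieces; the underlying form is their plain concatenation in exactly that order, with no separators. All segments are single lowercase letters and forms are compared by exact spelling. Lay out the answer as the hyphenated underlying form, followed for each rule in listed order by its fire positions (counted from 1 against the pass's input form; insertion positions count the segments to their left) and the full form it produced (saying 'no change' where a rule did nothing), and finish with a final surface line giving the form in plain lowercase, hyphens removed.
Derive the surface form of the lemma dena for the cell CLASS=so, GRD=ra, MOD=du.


underlying: dena-fok-min-eta
1. f -> v, k -> g, p -> b, s -> z, t -> d / V _ V: fires at position(s) 5, 12: denavokmineda
2. 0 -> i / C _ C #: no change
3. e -> o, i -> u / B C0 _: fires at position(s) 9: denavokmuneda
surface: denavokmuneda


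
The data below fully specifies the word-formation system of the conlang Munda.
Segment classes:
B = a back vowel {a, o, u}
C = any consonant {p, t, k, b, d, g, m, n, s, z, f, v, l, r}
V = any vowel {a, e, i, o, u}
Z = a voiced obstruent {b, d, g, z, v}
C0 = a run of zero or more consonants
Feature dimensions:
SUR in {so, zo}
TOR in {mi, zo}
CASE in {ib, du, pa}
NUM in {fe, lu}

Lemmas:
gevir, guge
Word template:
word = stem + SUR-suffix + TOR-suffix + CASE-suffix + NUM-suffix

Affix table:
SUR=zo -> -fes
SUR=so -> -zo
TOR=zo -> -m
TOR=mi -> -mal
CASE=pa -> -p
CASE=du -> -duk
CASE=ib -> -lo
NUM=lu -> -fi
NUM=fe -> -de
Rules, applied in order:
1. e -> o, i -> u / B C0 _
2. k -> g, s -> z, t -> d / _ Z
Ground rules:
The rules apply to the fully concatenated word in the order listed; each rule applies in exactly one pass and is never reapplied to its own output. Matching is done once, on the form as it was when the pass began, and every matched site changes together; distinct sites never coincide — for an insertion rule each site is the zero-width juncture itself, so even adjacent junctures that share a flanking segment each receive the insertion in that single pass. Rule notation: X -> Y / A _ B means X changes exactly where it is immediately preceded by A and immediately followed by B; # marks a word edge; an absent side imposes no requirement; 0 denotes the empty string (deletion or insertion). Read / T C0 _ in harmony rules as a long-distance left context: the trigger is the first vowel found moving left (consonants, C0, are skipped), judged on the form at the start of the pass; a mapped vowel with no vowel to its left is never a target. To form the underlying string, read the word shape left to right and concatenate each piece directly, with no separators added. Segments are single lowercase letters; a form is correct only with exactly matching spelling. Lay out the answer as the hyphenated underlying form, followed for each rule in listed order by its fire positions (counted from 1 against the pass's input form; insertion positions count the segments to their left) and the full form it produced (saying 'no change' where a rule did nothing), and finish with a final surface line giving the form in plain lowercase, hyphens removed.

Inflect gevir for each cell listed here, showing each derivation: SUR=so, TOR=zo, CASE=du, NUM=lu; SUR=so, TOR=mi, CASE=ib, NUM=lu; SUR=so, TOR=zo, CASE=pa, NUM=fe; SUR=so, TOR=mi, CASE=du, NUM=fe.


cell SUR=so, TOR=zo, CASE=du, NUM=lu:
underlying: gevir-zo-m-duk-fi
1. e -> o, i -> u / B C0 _: fires at position(s) 13: gevirzomdukfu
2. k -> g, s -> z, t -> d / _ Z: no change
surface: gevirzomdukfu

cell SUR=so, TOR=mi, CASE=ib, NUM=lu:
underlying: gevir-zo-mal-lo-fi
1. e -> o, i -> u / B C0 _: fires at position(s) 14: gevirzomallofu
2. k -> g, s -> z, t -> d / _ Z: no change
surface: gevirzomallofu

cell SUR=so, TOR=zo, CASE=pa, NUM=fe:
underlying: gevir-zo-m-p-de
1. e -> o, i -> u / B C0 _: fires at position(s) 11: gevirzompdo
2. k -> g, s -> z, t -> d / _ Z: no change
surface: gevirzompdo

cell SUR=so, TOR=mi, CASE=du, NUM=fe:
underlying: gevir-zo-mal-duk-de
1. e -> o, i -> u / B C0 _: fires at position(s) 15: gevirzomaldukdo
2. k -> g, s -> z, t -> d / _ Z: fires at position(s) 13: gevirzomaldugdo
surface: gevirzomaldugdo
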